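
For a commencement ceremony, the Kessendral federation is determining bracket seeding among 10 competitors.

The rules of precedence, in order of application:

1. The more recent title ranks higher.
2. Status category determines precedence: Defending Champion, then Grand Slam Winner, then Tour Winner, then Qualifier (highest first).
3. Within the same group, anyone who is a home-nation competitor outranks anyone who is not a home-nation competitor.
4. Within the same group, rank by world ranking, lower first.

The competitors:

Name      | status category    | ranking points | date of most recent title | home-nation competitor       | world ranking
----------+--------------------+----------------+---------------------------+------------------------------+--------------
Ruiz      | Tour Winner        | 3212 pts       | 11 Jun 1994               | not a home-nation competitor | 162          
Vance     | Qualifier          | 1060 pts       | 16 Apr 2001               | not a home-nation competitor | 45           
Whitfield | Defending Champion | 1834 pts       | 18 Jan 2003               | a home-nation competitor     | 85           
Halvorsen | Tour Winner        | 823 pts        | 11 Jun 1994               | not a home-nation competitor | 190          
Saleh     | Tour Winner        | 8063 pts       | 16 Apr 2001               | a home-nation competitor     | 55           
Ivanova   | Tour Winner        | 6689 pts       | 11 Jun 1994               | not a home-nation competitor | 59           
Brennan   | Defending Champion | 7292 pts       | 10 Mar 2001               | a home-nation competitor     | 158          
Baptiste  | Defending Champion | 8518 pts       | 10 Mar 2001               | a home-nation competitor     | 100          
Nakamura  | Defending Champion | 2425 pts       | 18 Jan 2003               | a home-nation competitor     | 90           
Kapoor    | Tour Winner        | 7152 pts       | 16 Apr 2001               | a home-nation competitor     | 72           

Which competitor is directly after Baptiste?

Brennan

By date of most recent title (later first): Whitfield and Nakamura (both 18 Jan 2003); then Saleh, Kapoor and Vance (each 16 Apr 2001); then Baptiste and Brennan (both 10 Mar 2001); then Ivanova, Ruiz and Halvorsen (each 11 Jun 1994).
Whitfield and Nakamura are each Defending Champion, so the next rule applies.
Whitfield and Nakamura are each a home-nation competitor, so the next rule applies.
Among Whitfield and Nakamura, by world ranking (lower first): Whitfield (85) before Nakamura (90).
Among Saleh, Kapoor and Vance, by status category: Saleh and Kapoor (Tour Winner) before Vance (Qualifier).
Saleh and Kapoor are each a home-nation competitor, so the next rule applies.
Among Saleh and Kapoor, by world ranking (lower first): Saleh (55) before Kapoor (72).
Baptiste and Brennan are each Defending Champion, so the next rule applies.
Baptiste and Brennan are each a home-nation competitor, so the next rule applies.
Among Baptiste and Brennan, by world ranking (lower first): Baptiste (100) before Brennan (158).
Ivanova, Ruiz and Halvorsen are each Tour Winner, so the next rule applies.
Ivanova, Ruiz and Halvorsen are each not a home-nation competitor, so the next rule applies.
Among Ivanova, Ruiz and Halvorsen, by world ranking (lower first): Ivanova (59) before Ruiz (162) before Halvorsen (190).
Order: Whitfield, Nakamura, Saleh, Kapoor, Vance, Baptiste, Brennan, Ivanova, Ruiz, Halvorsen.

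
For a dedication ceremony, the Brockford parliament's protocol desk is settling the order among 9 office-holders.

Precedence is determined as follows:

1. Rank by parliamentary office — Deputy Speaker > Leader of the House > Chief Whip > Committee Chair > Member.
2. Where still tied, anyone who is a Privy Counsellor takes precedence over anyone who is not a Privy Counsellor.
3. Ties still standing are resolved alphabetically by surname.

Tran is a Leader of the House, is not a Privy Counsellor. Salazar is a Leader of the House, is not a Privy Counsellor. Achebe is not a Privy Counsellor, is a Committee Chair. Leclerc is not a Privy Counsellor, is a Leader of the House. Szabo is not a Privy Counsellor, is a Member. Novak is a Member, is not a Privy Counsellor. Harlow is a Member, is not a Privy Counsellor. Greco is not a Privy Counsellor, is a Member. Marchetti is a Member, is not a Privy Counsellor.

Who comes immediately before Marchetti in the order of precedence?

By parliamentary office: Leclerc, Salazar and Tran (Leader of the House); then Achebe (Committee Chair); then Greco, Harlow, Marchetti, Novak and Szabo (Member).
Leclerc, Salazar and Tran are each not a Privy Counsellor, so the next rule applies.
Among Leclerc, Salazar and Tran, alphabetically by surname: Leclerc before Salazar before Tran.
Greco, Harlow, Marchetti, Novak and Szabo are each not a Privy Counsellor, so the next rule applies.
Among Greco, Harlow, Marchetti, Novak and Szabo, alphabetically by surname: Greco before Harlow before Marchetti before Novak before Szabo.
Order: Leclerc, Salazar, Tran, Achebe, Greco, Harlow, Marchetti, Novak, Szabo.

Harlow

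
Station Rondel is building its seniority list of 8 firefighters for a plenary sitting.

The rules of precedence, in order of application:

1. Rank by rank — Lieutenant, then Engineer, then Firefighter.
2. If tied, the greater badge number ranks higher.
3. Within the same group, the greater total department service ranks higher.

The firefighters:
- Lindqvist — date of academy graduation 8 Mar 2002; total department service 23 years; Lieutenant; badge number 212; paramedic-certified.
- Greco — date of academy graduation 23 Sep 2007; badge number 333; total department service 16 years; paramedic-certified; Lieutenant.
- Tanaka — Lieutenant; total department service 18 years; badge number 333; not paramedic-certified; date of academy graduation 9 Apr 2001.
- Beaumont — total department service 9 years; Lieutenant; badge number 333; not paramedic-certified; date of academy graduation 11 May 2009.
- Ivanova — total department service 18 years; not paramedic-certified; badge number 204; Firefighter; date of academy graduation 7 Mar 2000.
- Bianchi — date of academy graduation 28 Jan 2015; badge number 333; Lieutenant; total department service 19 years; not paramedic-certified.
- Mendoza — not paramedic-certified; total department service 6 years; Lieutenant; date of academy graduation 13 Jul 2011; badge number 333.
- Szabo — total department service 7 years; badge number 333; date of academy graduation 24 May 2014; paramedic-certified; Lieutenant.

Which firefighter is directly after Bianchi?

By rank: Bianchi, Tanaka, Greco, Beaumont, Szabo, Mendoza and Lindqvist (Lieutenant); then Ivanova (Firefighter).
Among Bianchi, Tanaka, Greco, Beaumont, Szabo, Mendoza and Lindqvist, by badge number (higher first): Bianchi, Tanaka, Greco, Beaumont, Szabo and Mendoza (333) before Lindqvist (212).
Among Bianchi, Tanaka, Greco, Beaumont, Szabo and Mendoza, by total department service (higher first): Bianchi (19 years) before Tanaka (18 years) before Greco (16 years) before Beaumont (9 years) before Szabo (7 years) before Mendoza (6 years).
Order: Bianchi, Tanaka, Greco, Beaumont, Szabo, Mendoza, Lindqvist, Ivanova.

Tanaka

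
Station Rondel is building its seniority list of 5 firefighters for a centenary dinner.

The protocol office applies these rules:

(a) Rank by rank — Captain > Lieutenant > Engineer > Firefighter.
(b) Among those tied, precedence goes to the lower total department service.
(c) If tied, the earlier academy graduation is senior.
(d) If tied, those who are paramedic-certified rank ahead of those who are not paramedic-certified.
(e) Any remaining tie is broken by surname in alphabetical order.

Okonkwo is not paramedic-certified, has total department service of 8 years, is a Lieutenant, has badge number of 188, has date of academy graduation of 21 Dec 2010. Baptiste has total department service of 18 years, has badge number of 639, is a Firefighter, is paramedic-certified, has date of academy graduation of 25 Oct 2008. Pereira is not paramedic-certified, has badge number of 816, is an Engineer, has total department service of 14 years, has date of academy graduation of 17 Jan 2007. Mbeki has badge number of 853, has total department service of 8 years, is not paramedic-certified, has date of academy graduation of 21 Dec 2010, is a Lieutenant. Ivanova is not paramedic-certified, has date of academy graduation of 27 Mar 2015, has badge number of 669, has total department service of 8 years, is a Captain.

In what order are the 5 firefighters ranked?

Ivanova, Mbeki, Okonkwo, Pereira, Baptiste

By rank: Ivanova (Captain); then Mbeki and Okonkwo (Lieutenant); then Pereira (Engineer); then Baptiste (Firefighter).
Mbeki and Okonkwo both have total department service 8 years, so the next rule applies.
Mbeki and Okonkwo both have date of academy graduation 21 Dec 2010, so the next rule applies.
Mbeki and Okonkwo are each not paramedic-certified, so the next rule applies.
Among Mbeki and Okonkwo, alphabetically by surname: Mbeki before Okonkwo.
Full order: Ivanova, Mbeki, Okonkwo, Pereira, Baptiste.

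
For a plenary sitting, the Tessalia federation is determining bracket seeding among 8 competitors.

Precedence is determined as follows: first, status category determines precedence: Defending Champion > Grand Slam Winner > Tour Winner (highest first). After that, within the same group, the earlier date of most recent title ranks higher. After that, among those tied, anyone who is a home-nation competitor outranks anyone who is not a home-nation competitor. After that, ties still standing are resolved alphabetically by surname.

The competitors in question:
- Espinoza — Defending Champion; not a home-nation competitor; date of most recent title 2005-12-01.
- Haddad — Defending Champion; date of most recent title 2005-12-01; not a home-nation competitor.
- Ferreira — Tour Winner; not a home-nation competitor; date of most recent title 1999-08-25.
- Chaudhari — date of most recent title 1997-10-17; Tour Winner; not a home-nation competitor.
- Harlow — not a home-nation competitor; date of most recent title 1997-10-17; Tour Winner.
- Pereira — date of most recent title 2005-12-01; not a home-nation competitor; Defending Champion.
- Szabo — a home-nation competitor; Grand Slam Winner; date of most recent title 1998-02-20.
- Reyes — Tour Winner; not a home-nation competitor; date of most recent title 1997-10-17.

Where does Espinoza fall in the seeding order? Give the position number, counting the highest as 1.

By status category: Espinoza, Haddad and Pereira (Defending Champion); then Szabo (Grand Slam Winner); then Chaudhari, Harlow, Reyes and Ferreira (Tour Winner).
Espinoza, Haddad and Pereira all have date of most recent title 2005-12-01, so the next rule applies.
Espinoza, Haddad and Pereira are each not a home-nation competitor, so the next rule applies.
Among Espinoza, Haddad and Pereira, alphabetically by surname: Espinoza before Haddad before Pereira.
Among Chaudhari, Harlow, Reyes and Ferreira, by date of most recent title (earlier first): Chaudhari, Harlow and Reyes (1997-10-17) before Ferreira (1999-08-25).
Chaudhari, Harlow and Reyes are each not a home-nation competitor, so the next rule applies.
Among Chaudhari, Harlow and Reyes, alphabetically by surname: Chaudhari before Harlow before Reyes.
Order: Espinoza, Haddad, Pereira, Szabo, Chaudhari, Harlow, Reyes, Ferreira. So position 1.

1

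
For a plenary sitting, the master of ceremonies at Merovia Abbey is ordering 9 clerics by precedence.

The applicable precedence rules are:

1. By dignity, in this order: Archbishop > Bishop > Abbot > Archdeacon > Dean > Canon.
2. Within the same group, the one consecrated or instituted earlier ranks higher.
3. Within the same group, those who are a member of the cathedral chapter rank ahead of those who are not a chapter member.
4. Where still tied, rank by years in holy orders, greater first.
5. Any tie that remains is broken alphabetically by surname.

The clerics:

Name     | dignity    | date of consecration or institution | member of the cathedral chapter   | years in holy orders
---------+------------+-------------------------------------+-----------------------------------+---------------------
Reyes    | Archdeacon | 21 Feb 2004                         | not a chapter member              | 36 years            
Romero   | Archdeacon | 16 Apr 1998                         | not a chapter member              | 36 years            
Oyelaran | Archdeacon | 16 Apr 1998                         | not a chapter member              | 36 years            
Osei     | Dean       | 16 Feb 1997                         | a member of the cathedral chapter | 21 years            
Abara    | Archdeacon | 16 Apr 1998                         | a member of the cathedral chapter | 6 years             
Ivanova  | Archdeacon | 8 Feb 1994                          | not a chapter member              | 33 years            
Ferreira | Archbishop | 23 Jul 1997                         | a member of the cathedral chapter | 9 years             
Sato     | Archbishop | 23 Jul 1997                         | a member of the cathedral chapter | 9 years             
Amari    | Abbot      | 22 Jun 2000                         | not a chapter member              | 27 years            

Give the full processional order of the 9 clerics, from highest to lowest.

Ferreira, Sato, Amari, Ivanova, Abara, Oyelaran, Romero, Reyes, Osei

By dignity: Ferreira and Sato (Archbishop); then Amari (Abbot); then Ivanova, Abara, Oyelaran, Romero and Reyes (Archdeacon); then Osei (Dean).
Ferreira and Sato both have date of consecration or institution 23 Jul 1997, so the next rule applies.
Ferreira and Sato are each a member of the cathedral chapter, so the next rule applies.
Ferreira and Sato both have years in holy orders 9 years, so the next rule applies.
Among Ferreira and Sato, alphabetically by surname: Ferreira before Sato.
Among Ivanova, Abara, Oyelaran, Romero and Reyes, by date of consecration or institution (earlier first): Ivanova (8 Feb 1994) before Abara, Oyelaran and Romero (16 Apr 1998) before Reyes (21 Feb 2004).
Among Abara, Oyelaran and Romero, a member of the cathedral chapter before not a chapter member: Abara (a member of the cathedral chapter) before Oyelaran and Romero (not a chapter member).
Oyelaran and Romero both have years in holy orders 36 years, so the next rule applies.
Among Oyelaran and Romero, alphabetically by surname: Oyelaran before Romero.
Full order: Ferreira, Sato, Amari, Ivanova, Abara, Oyelaran, Romero, Reyes, Osei.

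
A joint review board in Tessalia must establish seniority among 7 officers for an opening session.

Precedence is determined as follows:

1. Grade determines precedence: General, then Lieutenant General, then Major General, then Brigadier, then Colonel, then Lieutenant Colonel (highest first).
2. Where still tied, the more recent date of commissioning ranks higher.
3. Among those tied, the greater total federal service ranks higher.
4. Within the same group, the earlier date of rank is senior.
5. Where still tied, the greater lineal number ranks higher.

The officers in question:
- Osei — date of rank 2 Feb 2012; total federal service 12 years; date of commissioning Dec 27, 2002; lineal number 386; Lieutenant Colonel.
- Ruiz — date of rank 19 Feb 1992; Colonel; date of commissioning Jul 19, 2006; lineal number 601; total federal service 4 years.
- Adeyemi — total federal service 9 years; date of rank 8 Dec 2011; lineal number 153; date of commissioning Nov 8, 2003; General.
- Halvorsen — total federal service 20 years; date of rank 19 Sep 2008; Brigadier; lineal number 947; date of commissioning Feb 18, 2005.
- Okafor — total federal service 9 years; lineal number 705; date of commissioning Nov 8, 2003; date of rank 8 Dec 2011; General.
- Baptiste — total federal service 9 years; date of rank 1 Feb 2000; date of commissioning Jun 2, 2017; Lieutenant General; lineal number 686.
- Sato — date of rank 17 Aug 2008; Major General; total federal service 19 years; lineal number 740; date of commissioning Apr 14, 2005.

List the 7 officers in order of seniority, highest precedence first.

Okafor, Adeyemi, Baptiste, Sato, Halvorsen, Ruiz, Osei

By grade: Okafor and Adeyemi (General); then Baptiste (Lieutenant General); then Sato (Major General); then Halvorsen (Brigadier); then Ruiz (Colonel); then Osei (Lieutenant Colonel).
Okafor and Adeyemi both have date of commissioning Nov 8, 2003, so the next rule applies.
Okafor and Adeyemi both have total federal service 9 years, so the next rule applies.
Okafor and Adeyemi both have date of rank 8 Dec 2011, so the next rule applies.
Among Okafor and Adeyemi, by lineal number (higher first): Okafor (705) before Adeyemi (153).
Full order: Okafor, Adeyemi, Baptiste, Sato, Halvorsen, Ruiz, Osei.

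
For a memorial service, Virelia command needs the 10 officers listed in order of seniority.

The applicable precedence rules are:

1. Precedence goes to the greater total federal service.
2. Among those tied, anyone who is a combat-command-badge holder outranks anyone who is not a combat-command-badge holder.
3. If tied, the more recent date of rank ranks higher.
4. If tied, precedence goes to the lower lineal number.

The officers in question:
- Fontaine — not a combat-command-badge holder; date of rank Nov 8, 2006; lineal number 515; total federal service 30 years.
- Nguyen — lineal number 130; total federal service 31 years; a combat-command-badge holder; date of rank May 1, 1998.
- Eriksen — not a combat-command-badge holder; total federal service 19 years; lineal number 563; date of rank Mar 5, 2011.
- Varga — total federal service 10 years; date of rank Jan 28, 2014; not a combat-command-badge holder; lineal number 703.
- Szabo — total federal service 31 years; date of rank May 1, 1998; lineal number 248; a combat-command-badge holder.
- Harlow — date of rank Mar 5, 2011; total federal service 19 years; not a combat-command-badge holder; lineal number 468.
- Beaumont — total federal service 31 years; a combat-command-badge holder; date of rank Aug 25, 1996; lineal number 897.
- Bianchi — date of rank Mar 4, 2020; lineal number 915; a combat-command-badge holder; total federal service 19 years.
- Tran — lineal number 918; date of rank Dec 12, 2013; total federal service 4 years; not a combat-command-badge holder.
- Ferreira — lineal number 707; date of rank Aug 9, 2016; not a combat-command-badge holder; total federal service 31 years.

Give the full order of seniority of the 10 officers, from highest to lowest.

By total federal service (higher first): Nguyen, Szabo, Beaumont and Ferreira (each 31 years); then Fontaine (30 years); then Bianchi, Harlow and Eriksen (each 19 years); then Varga (10 years); then Tran (4 years).
Among Nguyen, Szabo, Beaumont and Ferreira, a combat-command-badge holder before not a combat-command-badge holder: Nguyen, Szabo and Beaumont (a combat-command-badge holder) before Ferreira (not a combat-command-badge holder).
Among Nguyen, Szabo and Beaumont, by date of rank (later first): Nguyen and Szabo (May 1, 1998) before Beaumont (Aug 25, 1996).
Among Nguyen and Szabo, by lineal number (lower first): Nguyen (130) before Szabo (248).
Among Bianchi, Harlow and Eriksen, a combat-command-badge holder before not a combat-command-badge holder: Bianchi (a combat-command-badge holder) before Harlow and Eriksen (not a combat-command-badge holder).
Harlow and Eriksen both have date of rank Mar 5, 2011, so the next rule applies.
Among Harlow and Eriksen, by lineal number (lower first): Harlow (468) before Eriksen (563).
Full order: Nguyen, Szabo, Beaumont, Ferreira, Fontaine, Bianchi, Harlow, Eriksen, Varga, Tran.

Nguyen, Szabo, Beaumont, Ferreira, Fontaine, Bianchi, Harlow, Eriksen, Varga, Tran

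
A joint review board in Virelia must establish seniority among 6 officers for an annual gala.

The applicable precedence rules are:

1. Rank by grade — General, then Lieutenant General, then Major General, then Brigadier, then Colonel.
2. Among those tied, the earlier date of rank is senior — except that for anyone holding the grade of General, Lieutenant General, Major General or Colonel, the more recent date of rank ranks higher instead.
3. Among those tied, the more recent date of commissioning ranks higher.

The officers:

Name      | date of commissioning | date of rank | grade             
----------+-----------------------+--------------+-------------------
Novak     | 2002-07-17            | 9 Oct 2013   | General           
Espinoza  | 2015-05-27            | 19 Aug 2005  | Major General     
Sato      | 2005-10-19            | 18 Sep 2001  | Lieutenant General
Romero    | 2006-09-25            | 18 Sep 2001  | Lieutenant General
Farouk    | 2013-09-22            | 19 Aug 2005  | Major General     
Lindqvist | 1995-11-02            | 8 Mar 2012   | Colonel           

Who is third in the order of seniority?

Sato

By grade: Novak (General); then Romero and Sato (Lieutenant General); then Espinoza and Farouk (Major General); then Lindqvist (Colonel).
Romero and Sato both have date of rank 18 Sep 2001, so the next rule applies.
Among Romero and Sato, by date of commissioning (later first): Romero (2006-09-25) before Sato (2005-10-19).
Espinoza and Farouk both have date of rank 19 Aug 2005, so the next rule applies.
Among Espinoza and Farouk, by date of commissioning (later first): Espinoza (2015-05-27) before Farouk (2013-09-22).
Order: Novak, Romero, Sato, Espinoza, Farouk, Lindqvist.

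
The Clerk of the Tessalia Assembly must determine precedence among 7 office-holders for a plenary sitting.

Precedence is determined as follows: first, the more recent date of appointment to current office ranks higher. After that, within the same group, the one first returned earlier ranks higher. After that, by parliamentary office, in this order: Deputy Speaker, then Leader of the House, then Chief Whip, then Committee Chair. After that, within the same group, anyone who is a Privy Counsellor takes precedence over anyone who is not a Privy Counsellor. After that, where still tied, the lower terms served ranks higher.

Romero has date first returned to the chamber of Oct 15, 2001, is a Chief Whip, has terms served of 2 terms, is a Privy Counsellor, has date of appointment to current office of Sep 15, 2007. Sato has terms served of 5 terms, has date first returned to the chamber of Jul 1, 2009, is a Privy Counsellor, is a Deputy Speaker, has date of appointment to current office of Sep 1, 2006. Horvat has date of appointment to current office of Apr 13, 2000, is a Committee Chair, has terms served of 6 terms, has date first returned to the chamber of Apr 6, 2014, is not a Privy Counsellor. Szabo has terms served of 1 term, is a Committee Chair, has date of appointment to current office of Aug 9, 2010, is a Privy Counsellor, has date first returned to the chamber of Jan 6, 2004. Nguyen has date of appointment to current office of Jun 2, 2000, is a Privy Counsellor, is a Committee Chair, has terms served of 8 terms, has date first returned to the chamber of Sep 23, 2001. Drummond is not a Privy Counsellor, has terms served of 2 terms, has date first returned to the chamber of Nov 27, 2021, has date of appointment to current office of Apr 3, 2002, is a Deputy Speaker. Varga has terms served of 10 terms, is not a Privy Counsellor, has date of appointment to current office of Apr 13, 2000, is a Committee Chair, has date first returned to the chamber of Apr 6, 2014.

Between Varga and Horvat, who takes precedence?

Horvat

By date of appointment to current office (later first): Szabo (Aug 9, 2010); then Romero (Sep 15, 2007); then Sato (Sep 1, 2006); then Drummond (Apr 3, 2002); then Nguyen (Jun 2, 2000); then Horvat and Varga (both Apr 13, 2000).
Horvat and Varga both have date first returned to the chamber Apr 6, 2014, so the next rule applies.
Horvat and Varga are each Committee Chair, so the next rule applies.
Horvat and Varga are each not a Privy Counsellor, so the next rule applies.
Among Horvat and Varga, by terms served (lower first): Horvat (6 terms) before Varga (10 terms).
So Horvat takes precedence.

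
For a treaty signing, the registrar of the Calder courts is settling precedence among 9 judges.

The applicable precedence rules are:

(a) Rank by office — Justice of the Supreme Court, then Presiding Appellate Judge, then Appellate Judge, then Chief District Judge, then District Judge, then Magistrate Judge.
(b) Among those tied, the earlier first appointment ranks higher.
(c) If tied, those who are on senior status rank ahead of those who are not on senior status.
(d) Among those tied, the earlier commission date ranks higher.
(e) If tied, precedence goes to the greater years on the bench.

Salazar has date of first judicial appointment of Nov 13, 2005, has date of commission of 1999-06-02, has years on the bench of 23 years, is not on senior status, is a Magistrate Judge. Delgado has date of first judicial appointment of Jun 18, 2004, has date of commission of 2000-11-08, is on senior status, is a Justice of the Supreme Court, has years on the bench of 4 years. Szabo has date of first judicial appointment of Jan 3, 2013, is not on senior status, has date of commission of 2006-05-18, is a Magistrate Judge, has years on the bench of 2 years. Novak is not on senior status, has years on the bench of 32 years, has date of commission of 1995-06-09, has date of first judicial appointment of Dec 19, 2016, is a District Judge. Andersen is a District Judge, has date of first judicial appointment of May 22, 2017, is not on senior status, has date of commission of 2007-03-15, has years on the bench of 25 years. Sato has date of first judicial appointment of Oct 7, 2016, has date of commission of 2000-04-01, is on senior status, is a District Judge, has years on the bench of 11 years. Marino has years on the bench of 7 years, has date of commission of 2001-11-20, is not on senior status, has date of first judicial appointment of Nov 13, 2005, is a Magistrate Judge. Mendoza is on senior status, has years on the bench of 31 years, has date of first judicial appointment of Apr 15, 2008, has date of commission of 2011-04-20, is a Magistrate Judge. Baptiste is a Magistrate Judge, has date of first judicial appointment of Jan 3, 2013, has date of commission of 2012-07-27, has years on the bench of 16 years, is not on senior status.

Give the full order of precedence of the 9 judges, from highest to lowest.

Delgado, Sato, Novak, Andersen, Salazar, Marino, Mendoza, Szabo, Baptiste

By office: Delgado (Justice of the Supreme Court); then Sato, Novak and Andersen (District Judge); then Salazar, Marino, Mendoza, Szabo and Baptiste (Magistrate Judge).
Among Sato, Novak and Andersen, by date of first judicial appointment (earlier first): Sato (Oct 7, 2016) before Novak (Dec 19, 2016) before Andersen (May 22, 2017).
Among Salazar, Marino, Mendoza, Szabo and Baptiste, by date of first judicial appointment (earlier first): Salazar and Marino (Nov 13, 2005) before Mendoza (Apr 15, 2008) before Szabo and Baptiste (Jan 3, 2013).
Salazar and Marino are each not on senior status, so the next rule applies.
Among Salazar and Marino, by date of commission (earlier first): Salazar (1999-06-02) before Marino (2001-11-20).
Szabo and Baptiste are each not on senior status, so the next rule applies.
Among Szabo and Baptiste, by date of commission (earlier first): Szabo (2006-05-18) before Baptiste (2012-07-27).
Full order: Delgado, Sato, Novak, Andersen, Salazar, Marino, Mendoza, Szabo, Baptiste.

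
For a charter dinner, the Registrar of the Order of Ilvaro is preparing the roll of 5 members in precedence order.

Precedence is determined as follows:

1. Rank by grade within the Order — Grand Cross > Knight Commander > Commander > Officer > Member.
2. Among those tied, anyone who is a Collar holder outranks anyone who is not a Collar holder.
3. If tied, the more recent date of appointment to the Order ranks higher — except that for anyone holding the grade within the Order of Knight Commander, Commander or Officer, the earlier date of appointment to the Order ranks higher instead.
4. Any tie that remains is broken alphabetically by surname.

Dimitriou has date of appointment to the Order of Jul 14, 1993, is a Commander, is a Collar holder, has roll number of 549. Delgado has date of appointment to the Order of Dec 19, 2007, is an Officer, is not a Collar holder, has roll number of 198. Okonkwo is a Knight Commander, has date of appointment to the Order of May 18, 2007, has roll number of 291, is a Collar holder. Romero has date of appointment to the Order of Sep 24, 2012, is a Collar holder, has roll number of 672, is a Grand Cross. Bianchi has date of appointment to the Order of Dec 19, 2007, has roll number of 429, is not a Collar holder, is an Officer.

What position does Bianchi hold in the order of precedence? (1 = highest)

By grade within the Order: Romero (Grand Cross); then Okonkwo (Knight Commander); then Dimitriou (Commander); then Bianchi and Delgado (Officer).
Bianchi and Delgado are each not a Collar holder, so the next rule applies.
Bianchi and Delgado both have date of appointment to the Order Dec 19, 2007, so the next rule applies.
Among Bianchi and Delgado, alphabetically by surname: Bianchi before Delgado.
Order: Romero, Okonkwo, Dimitriou, Bianchi, Delgado. So position 4.

4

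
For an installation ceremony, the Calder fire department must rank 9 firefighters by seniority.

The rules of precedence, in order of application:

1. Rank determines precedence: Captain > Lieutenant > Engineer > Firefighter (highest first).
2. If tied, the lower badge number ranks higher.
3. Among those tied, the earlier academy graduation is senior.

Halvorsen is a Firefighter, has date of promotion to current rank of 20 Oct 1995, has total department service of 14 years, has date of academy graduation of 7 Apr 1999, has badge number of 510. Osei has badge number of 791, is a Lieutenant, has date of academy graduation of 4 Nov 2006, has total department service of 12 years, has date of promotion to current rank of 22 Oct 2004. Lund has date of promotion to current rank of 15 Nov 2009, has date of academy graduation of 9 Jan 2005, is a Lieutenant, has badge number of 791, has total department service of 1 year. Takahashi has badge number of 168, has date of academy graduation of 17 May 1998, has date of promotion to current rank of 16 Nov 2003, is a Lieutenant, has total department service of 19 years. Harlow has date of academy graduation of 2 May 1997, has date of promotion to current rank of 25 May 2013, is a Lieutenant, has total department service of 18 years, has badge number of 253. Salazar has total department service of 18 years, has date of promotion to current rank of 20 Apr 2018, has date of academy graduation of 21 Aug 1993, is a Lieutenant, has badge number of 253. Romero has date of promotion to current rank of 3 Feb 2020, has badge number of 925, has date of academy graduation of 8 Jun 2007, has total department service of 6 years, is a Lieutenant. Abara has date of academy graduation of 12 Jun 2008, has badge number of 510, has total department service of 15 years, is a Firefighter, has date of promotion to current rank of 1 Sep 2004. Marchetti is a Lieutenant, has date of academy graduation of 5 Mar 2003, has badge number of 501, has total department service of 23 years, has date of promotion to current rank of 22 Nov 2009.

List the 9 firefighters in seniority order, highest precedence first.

Takahashi, Salazar, Harlow, Marchetti, Lund, Osei, Romero, Halvorsen, Abara

By rank: Takahashi, Salazar, Harlow, Marchetti, Lund, Osei and Romero (Lieutenant); then Halvorsen and Abara (Firefighter).
Among Takahashi, Salazar, Harlow, Marchetti, Lund, Osei and Romero, by badge number (lower first): Takahashi (168) before Salazar and Harlow (253) before Marchetti (501) before Lund and Osei (791) before Romero (925).
Among Salazar and Harlow, by date of academy graduation (earlier first): Salazar (21 Aug 1993) before Harlow (2 May 1997).
Among Lund and Osei, by date of academy graduation (earlier first): Lund (9 Jan 2005) before Osei (4 Nov 2006).
Halvorsen and Abara both have badge number 510, so the next rule applies.
Among Halvorsen and Abara, by date of academy graduation (earlier first): Halvorsen (7 Apr 1999) before Abara (12 Jun 2008).
Full order: Takahashi, Salazar, Harlow, Marchetti, Lund, Osei, Romero, Halvorsen, Abara.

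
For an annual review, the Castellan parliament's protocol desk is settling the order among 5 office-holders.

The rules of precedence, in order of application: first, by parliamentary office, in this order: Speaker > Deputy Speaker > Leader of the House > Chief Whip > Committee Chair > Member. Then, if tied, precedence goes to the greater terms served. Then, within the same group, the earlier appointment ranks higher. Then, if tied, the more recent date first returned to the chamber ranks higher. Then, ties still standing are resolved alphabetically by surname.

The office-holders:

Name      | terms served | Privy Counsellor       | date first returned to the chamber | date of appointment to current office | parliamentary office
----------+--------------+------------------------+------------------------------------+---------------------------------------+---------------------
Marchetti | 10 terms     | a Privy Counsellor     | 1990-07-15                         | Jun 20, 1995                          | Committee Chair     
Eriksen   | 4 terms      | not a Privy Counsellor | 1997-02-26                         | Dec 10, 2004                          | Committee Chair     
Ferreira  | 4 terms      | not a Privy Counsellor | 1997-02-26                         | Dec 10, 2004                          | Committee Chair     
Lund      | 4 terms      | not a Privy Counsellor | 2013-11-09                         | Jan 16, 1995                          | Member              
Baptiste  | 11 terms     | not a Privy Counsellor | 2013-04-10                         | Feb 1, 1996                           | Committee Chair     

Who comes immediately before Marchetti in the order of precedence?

Baptiste

By parliamentary office: Baptiste, Marchetti, Eriksen and Ferreira (Committee Chair); then Lund (Member).
Among Baptiste, Marchetti, Eriksen and Ferreira, by terms served (higher first): Baptiste (11 terms) before Marchetti (10 terms) before Eriksen and Ferreira (4 terms).
Eriksen and Ferreira both have date of appointment to current office Dec 10, 2004, so the next rule applies.
Eriksen and Ferreira both have date first returned to the chamber 1997-02-26, so the next rule applies.
Among Eriksen and Ferreira, alphabetically by surname: Eriksen before Ferreira.
Order: Baptiste, Marchetti, Eriksen, Ferreira, Lund.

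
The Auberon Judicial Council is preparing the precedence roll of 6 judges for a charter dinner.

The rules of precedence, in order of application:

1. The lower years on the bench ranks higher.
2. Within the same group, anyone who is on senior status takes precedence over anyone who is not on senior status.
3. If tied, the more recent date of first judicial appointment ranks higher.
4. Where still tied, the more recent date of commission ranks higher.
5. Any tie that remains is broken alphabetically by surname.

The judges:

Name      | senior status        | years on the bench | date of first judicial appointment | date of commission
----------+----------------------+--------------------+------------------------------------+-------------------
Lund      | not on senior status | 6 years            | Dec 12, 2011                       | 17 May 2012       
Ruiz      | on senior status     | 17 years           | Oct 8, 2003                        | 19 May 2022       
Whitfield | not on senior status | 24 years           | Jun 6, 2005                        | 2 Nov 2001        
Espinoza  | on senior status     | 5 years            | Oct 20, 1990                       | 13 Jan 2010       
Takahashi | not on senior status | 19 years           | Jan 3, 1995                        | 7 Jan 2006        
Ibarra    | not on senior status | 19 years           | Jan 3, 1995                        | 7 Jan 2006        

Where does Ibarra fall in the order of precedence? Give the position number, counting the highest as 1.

4

By years on the bench (lower first): Espinoza (5 years); then Lund (6 years); then Ruiz (17 years); then Ibarra and Takahashi (both 19 years); then Whitfield (24 years).
Ibarra and Takahashi are each not on senior status, so the next rule applies.
Ibarra and Takahashi both have date of first judicial appointment Jan 3, 1995, so the next rule applies.
Ibarra and Takahashi both have date of commission 7 Jan 2006, so the next rule applies.
Among Ibarra and Takahashi, alphabetically by surname: Ibarra before Takahashi.
Order: Espinoza, Lund, Ruiz, Ibarra, Takahashi, Whitfield. So position 4.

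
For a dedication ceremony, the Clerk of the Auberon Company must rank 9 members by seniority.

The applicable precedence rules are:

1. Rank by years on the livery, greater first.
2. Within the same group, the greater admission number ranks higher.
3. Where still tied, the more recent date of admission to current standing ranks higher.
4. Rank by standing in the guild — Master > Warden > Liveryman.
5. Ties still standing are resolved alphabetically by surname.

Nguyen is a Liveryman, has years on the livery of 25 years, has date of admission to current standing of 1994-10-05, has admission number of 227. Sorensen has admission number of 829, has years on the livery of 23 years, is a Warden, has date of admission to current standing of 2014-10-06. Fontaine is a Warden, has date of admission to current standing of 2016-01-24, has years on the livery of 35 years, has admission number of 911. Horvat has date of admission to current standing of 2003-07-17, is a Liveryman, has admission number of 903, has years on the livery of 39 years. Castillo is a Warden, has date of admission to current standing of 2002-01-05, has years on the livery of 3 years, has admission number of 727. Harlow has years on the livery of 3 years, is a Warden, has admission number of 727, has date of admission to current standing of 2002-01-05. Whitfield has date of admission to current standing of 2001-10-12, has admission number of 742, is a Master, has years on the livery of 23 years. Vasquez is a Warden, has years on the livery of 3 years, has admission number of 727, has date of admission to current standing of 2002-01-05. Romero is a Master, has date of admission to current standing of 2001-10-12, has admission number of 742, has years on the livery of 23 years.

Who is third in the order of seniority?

By years on the livery (higher first): Horvat (39 years); then Fontaine (35 years); then Nguyen (25 years); then Sorensen, Romero and Whitfield (each 23 years); then Castillo, Harlow and Vasquez (each 3 years).
Among Sorensen, Romero and Whitfield, by admission number (higher first): Sorensen (829) before Romero and Whitfield (742).
Romero and Whitfield both have date of admission to current standing 2001-10-12, so the next rule applies.
Romero and Whitfield are each Master, so the next rule applies.
Among Romero and Whitfield, alphabetically by surname: Romero before Whitfield.
Castillo, Harlow and Vasquez all have admission number 727, so the next rule applies.
Castillo, Harlow and Vasquez all have date of admission to current standing 2002-01-05, so the next rule applies.
Castillo, Harlow and Vasquez are each Warden, so the next rule applies.
Among Castillo, Harlow and Vasquez, alphabetically by surname: Castillo before Harlow before Vasquez.
Order: Horvat, Fontaine, Nguyen, Sorensen, Romero, Whitfield, Castillo, Harlow, Vasquez.

Nguyen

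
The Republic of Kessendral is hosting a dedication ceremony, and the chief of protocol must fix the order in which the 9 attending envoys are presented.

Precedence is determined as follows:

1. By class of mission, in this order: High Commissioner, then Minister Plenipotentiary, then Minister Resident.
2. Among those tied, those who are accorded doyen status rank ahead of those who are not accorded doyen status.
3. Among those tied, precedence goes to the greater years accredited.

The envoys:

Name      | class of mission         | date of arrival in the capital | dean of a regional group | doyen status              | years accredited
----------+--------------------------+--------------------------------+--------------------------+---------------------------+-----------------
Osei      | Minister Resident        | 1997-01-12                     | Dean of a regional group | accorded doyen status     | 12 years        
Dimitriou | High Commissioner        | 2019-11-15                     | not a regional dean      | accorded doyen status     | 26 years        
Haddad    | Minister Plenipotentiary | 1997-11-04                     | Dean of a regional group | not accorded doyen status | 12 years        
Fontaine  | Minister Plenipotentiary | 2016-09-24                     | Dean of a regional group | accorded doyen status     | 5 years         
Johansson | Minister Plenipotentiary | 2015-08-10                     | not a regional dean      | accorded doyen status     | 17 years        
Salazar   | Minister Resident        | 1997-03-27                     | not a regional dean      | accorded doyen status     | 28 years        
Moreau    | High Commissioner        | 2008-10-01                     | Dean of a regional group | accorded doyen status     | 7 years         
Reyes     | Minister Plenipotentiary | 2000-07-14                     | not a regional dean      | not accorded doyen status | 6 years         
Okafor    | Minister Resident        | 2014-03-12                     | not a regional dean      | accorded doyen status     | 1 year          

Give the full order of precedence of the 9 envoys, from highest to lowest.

Dimitriou, Moreau, Johansson, Fontaine, Haddad, Reyes, Salazar, Osei, Okafor

By class of mission: Dimitriou and Moreau (High Commissioner); then Johansson, Fontaine, Haddad and Reyes (Minister Plenipotentiary); then Salazar, Osei and Okafor (Minister Resident).
Dimitriou and Moreau are each accorded doyen status, so the next rule applies.
Among Dimitriou and Moreau, by years accredited (higher first): Dimitriou (26 years) before Moreau (7 years).
Among Johansson, Fontaine, Haddad and Reyes, accorded doyen status before not accorded doyen status: Johansson and Fontaine (accorded doyen status) before Haddad and Reyes (not accorded doyen status).
Among Johansson and Fontaine, by years accredited (higher first): Johansson (17 years) before Fontaine (5 years).
Among Haddad and Reyes, by years accredited (higher first): Haddad (12 years) before Reyes (6 years).
Salazar, Osei and Okafor are each accorded doyen status, so the next rule applies.
Among Salazar, Osei and Okafor, by years accredited (higher first): Salazar (28 years) before Osei (12 years) before Okafor (1 year).
Full order: Dimitriou, Moreau, Johansson, Fontaine, Haddad, Reyes, Salazar, Osei, Okafor.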